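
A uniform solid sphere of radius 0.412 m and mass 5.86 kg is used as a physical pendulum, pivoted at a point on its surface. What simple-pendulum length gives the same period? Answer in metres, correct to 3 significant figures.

The equivalent simple-pendulum length is L_eq = I/(md), where I is about the pivot and d = 0.4120 m.
I_cm = (2/5)mR² = 0.3979 kg·m², so I = I_cm + md² = 0.3979 + 0.9947 = 1.393 kg·m².
L_eq = 1.393/(5.86 × 0.4120) = 0.577 m.

0.577 m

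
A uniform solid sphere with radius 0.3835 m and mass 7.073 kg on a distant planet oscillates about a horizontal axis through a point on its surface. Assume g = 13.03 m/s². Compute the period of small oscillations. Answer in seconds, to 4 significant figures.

I_cm = (2/5)mr² = 0.41610 kg·m². The pivot is at distance d = 0.3835 m from the centre of mass.
By the parallel-axis theorem, I = I_cm + md² = 0.41610 + 1.0402 = 1.4563 kg·m².
T = 2π√(I/(mgd)) = 2π√(1.4563/(7.073 × 13.03 × 0.3835)) = 1.275 s.

1.275 s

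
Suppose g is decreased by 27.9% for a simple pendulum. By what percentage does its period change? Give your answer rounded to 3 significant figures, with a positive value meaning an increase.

17.8%

T ∝ 1/√g, so T'/T = 1/√(0.7210) = 1.178.
Percentage change in T = (1.178 − 1) × 100% = 17.8%.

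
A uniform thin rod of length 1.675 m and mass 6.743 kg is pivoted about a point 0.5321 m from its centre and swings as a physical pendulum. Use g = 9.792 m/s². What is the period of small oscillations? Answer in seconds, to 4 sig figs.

1.979 s

For a physical pendulum T = 2π√(I/(mgd)), with d = 0.53210 m from pivot to centre of mass.
I_cm = mL²/12 = 6.743 × 1.675²/12 = 1.5765 kg·m²; I = I_cm + md² = 1.5765 + 6.743 × 0.53210² = 3.4857 kg·m².
T = 2π√(3.4857/(6.743 × 9.792 × 0.53210)) = 1.979 s.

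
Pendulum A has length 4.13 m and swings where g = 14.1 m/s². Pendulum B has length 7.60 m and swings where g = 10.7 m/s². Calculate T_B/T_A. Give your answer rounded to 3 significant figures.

1.56

T = 2π√(L/g), so T_B/T_A = √((L_B/g_B)/(L_A/g_A)) = √((7.60/10.7)/(4.13/14.1)) = 1.56.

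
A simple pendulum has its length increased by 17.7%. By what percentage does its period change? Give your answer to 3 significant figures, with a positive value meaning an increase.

T ∝ √L, so T'/T = √(1.177) = 1.085.
Percentage change in T = (1.085 − 1) × 100% = 8.49%.

8.49%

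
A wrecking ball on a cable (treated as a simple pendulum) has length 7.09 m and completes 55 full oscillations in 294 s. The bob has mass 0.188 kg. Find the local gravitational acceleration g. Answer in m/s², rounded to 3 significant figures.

9.80 m/s²

T = 294/55 = 5.345 s.
From T = 2π√(L/g), g = 4π²L/T² = 4π² × 7.09/5.345² = 9.80 m/s².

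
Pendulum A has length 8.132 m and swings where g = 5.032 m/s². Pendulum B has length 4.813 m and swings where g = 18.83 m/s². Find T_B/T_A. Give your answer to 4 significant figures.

T = 2π√(L/g), so T_B/T_A = √((L_B/g_B)/(L_A/g_A)) = √((4.813/18.83)/(8.132/5.032)) = 0.3977.

0.3977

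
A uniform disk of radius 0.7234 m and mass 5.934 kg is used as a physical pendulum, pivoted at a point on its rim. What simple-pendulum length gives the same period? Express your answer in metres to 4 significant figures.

1.085 m

The equivalent simple-pendulum length is L_eq = I/(md), where I is about the pivot and d = 0.72340 m.
I_cm = ½mR² = 1.5527 kg·m², so I = I_cm + md² = 1.5527 + 3.1053 = 4.6580 kg·m².
L_eq = 4.6580/(5.934 × 0.72340) = 1.085 m.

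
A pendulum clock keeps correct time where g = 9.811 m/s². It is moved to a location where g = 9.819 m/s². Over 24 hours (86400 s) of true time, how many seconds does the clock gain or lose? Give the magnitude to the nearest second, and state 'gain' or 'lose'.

The clock's period scales as T ∝ 1/√g, so T'/T = √(9.811/9.819) = 0.999593.
In 86400 s of true time the clock registers 86400/0.999593 = 86435.2 s, so it gains 35 s.

gain 35 s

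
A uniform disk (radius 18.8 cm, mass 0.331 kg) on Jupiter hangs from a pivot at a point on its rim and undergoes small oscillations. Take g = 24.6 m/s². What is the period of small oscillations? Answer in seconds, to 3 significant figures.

0.673 s

I_cm = ½mr² = 0.005849 kg·m². The pivot is at distance d = 0.188 m from the centre of mass.
By the parallel-axis theorem, I = I_cm + md² = 0.005849 + 0.01170 = 0.01755 kg·m².
T = 2π√(I/(mgd)) = 2π√(0.01755/(0.331 × 24.6 × 0.188)) = 0.673 s.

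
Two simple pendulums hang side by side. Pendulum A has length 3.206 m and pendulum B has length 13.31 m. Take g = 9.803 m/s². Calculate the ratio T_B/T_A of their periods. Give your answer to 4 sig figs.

2.038

T ∝ √L, so T_B/T_A = √(L_B/L_A) = √(13.31/3.206) = 2.038.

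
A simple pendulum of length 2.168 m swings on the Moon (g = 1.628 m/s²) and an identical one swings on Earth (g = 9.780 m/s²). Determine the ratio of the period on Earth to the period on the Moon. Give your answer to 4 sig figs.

0.4080

T ∝ 1/√g, so T₂/T₁ = √(g₁/g₂) = √(1.628/9.780) = 0.4080.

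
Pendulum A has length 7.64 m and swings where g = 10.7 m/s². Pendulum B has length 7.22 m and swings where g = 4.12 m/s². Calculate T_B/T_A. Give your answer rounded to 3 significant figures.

T = 2π√(L/g), so T_B/T_A = √((L_B/g_B)/(L_A/g_A)) = √((7.22/4.12)/(7.64/10.7)) = 1.57.

1.57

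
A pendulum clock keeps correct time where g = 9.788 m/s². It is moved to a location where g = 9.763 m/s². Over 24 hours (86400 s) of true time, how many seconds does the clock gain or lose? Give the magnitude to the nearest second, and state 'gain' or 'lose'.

The clock's period scales as T ∝ 1/√g, so T'/T = √(9.788/9.763) = 1.00128.
In 86400 s of true time the clock registers 86400/1.00128 = 86289.6 s, so it loses 110 s.

lose 110 s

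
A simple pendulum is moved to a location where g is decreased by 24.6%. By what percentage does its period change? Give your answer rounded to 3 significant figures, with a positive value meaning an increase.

T ∝ 1/√g, so T'/T = 1/√(0.7540) = 1.152.
Percentage change in T = (1.152 − 1) × 100% = 15.2%.

15.2%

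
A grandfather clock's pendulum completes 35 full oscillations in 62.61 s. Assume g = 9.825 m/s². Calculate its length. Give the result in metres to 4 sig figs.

0.7964 m

T = 62.61/35 = 1.7889 s.
From T = 2π√(L/g), L = gT²/(4π²) = 9.825 × 1.7889²/(4π²) = 0.7964 m.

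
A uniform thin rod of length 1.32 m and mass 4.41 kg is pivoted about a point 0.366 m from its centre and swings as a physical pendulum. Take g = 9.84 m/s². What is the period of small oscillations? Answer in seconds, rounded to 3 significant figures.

1.75 s

For a physical pendulum T = 2π√(I/(mgd)), with d = 0.3660 m from pivot to centre of mass.
I_cm = mL²/12 = 4.41 × 1.32²/12 = 0.6403 kg·m²; I = I_cm + md² = 0.6403 + 4.41 × 0.3660² = 1.231 kg·m².
T = 2π√(1.231/(4.41 × 9.84 × 0.3660)) = 1.75 s.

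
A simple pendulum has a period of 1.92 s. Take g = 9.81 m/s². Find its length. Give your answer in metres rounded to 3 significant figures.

0.916 m

From T = 2π√(L/g), L = gT²/(4π²) = 9.81 × 1.920²/(4π²) = 0.916 m.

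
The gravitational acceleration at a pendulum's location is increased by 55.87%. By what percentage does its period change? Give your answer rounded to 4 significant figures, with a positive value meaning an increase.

T ∝ 1/√g, so T'/T = 1/√(1.5587) = 0.80097.
Percentage change in T = (0.80097 − 1) × 100% = -19.90%.

-19.90%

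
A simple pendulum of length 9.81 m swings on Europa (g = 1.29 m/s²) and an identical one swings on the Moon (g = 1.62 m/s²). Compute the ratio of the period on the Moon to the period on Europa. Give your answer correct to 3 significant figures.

0.892

T ∝ 1/√g, so T₂/T₁ = √(g₁/g₂) = √(1.29/1.62) = 0.892.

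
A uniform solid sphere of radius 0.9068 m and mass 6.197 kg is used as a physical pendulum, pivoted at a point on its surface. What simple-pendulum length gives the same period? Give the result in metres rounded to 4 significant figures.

The equivalent simple-pendulum length is L_eq = I/(md), where I is about the pivot and d = 0.90680 m.
I_cm = (2/5)mR² = 2.0383 kg·m², so I = I_cm + md² = 2.0383 + 5.0957 = 7.1340 kg·m².
L_eq = 7.1340/(6.197 × 0.90680) = 1.270 m.

1.270 m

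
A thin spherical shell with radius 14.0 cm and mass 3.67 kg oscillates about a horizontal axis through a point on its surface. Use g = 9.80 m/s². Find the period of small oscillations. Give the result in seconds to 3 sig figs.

I_cm = (2/3)mr² = 0.04795 kg·m². The pivot is at distance d = 0.140 m from the centre of mass.
By the parallel-axis theorem, I = I_cm + md² = 0.04795 + 0.07193 = 0.1199 kg·m².
T = 2π√(I/(mgd)) = 2π√(0.1199/(3.67 × 9.80 × 0.140)) = 0.970 s.

0.970 s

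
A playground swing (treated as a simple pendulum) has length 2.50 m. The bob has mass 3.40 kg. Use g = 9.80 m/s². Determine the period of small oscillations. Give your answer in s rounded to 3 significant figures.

3.17 s

T = 2π√(L/g) = 2π√(2.50/9.80) = 2π × 0.5051 = 3.17 s.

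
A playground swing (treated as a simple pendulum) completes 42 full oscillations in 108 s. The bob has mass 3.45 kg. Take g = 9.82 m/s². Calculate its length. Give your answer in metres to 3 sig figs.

T = 108/42 = 2.571 s.
From T = 2π√(L/g), L = gT²/(4π²) = 9.82 × 2.571²/(4π²) = 1.64 m.

1.64 m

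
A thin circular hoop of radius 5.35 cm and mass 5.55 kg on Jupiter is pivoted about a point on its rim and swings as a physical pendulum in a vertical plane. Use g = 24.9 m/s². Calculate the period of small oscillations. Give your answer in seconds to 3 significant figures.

I_cm = mr² = 0.01589 kg·m². The pivot is at distance d = 0.0535 m from the centre of mass.
By the parallel-axis theorem, I = I_cm + md² = 0.01589 + 0.01589 = 0.03177 kg·m².
T = 2π√(I/(mgd)) = 2π√(0.03177/(5.55 × 24.9 × 0.0535)) = 0.412 s.

0.412 s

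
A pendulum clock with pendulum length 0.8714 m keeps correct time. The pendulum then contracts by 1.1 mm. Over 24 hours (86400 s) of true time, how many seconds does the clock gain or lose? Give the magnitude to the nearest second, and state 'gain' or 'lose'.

gain 55 s

T ∝ √L, so T'/T = √(0.87030/0.8714) = 0.999369.
In 86400 s of true time the clock registers 86400/0.999369 = 86454.6 s, so it gains 55 s.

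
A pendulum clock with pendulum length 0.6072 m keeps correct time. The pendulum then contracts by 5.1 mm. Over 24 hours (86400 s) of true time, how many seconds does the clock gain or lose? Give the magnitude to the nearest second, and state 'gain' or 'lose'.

gain 365 s

T ∝ √L, so T'/T = √(0.60210/0.6072) = 0.995792.
In 86400 s of true time the clock registers 86400/0.995792 = 86765.1 s, so it gains 365 s.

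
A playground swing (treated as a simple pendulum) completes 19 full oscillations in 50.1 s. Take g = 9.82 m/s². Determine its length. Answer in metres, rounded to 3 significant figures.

T = 50.1/19 = 2.637 s.
From T = 2π√(L/g), L = gT²/(4π²) = 9.82 × 2.637²/(4π²) = 1.73 m.

1.73 m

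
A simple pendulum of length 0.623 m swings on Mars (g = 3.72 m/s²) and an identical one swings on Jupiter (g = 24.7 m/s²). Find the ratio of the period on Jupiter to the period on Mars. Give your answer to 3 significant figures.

T ∝ 1/√g, so T₂/T₁ = √(g₁/g₂) = √(3.72/24.7) = 0.388.

0.388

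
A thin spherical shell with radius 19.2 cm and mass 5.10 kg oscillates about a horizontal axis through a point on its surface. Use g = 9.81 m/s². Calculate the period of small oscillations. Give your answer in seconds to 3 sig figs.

1.13 s

I_cm = (2/3)mr² = 0.1253 kg·m². The pivot is at distance d = 0.192 m from the centre of mass.
By the parallel-axis theorem, I = I_cm + md² = 0.1253 + 0.1880 = 0.3133 kg·m².
T = 2π√(I/(mgd)) = 2π√(0.3133/(5.10 × 9.81 × 0.192)) = 1.13 s.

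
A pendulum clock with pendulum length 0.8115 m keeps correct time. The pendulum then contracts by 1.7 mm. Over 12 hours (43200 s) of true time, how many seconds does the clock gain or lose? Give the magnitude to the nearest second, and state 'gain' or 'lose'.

gain 45 s

T ∝ √L, so T'/T = √(0.80980/0.8115) = 0.998952.
In 43200 s of true time the clock registers 43200/0.998952 = 43245.3 s, so it gains 45 s.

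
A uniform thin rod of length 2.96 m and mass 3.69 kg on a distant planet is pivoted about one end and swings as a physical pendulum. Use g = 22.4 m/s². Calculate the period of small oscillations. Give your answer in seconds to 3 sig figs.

1.86 s

For a physical pendulum T = 2π√(I/(mgd)), with d = 1.480 m from pivot to centre of mass.
I_cm = mL²/12 = 3.69 × 2.96²/12 = 2.694 kg·m²; I = I_cm + md² = 2.694 + 3.69 × 1.480² = 10.78 kg·m².
T = 2π√(10.78/(3.69 × 22.4 × 1.480)) = 1.86 s.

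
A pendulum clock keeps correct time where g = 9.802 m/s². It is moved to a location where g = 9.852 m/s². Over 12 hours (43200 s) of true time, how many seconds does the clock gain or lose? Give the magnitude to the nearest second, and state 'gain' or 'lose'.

The clock's period scales as T ∝ 1/√g, so T'/T = √(9.802/9.852) = 0.997459.
In 43200 s of true time the clock registers 43200/0.997459 = 43310.0 s, so it gains 110 s.

gain 110 s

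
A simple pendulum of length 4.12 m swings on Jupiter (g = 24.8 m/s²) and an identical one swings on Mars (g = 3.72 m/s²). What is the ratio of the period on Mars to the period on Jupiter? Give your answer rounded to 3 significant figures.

2.58

T ∝ 1/√g, so T₂/T₁ = √(g₁/g₂) = √(24.8/3.72) = 2.58.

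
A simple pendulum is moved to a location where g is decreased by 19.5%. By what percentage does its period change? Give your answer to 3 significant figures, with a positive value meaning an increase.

11.5%

T ∝ 1/√g, so T'/T = 1/√(0.8050) = 1.115.
Percentage change in T = (1.115 − 1) × 100% = 11.5%.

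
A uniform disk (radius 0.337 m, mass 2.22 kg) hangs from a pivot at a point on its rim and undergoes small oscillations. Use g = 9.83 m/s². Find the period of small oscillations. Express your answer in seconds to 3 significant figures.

1.42 s

I_cm = ½mr² = 0.1261 kg·m². The pivot is at distance d = 0.337 m from the centre of mass.
By the parallel-axis theorem, I = I_cm + md² = 0.1261 + 0.2521 = 0.3782 kg·m².
T = 2π√(I/(mgd)) = 2π√(0.3782/(2.22 × 9.83 × 0.337)) = 1.42 s.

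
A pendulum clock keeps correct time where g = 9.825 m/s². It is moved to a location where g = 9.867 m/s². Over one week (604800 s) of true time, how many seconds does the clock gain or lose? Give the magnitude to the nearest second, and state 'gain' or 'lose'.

gain 1291 s

The clock's period scales as T ∝ 1/√g, so T'/T = √(9.825/9.867) = 0.997869.
In 604800 s of true time the clock registers 604800/0.997869 = 606091.3 s, so it gains 1291 s.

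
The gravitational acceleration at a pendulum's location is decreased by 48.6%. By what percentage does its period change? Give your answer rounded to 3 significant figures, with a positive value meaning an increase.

39.5%

T ∝ 1/√g, so T'/T = 1/√(0.5140) = 1.395.
Percentage change in T = (1.395 − 1) × 100% = 39.5%.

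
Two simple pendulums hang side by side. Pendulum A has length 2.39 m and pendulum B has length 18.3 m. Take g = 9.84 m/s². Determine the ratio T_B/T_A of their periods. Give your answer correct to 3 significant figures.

2.77

T ∝ √L, so T_B/T_A = √(L_B/L_A) = √(18.3/2.39) = 2.77.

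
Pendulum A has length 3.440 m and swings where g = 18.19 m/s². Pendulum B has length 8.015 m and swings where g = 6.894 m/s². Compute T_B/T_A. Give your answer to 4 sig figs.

2.479

T = 2π√(L/g), so T_B/T_A = √((L_B/g_B)/(L_A/g_A)) = √((8.015/6.894)/(3.440/18.19)) = 2.479.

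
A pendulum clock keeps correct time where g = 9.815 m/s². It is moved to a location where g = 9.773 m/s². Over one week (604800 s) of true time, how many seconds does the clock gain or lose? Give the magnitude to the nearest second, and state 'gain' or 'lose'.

lose 1295 s

The clock's period scales as T ∝ 1/√g, so T'/T = √(9.815/9.773) = 1.00215.
In 604800 s of true time the clock registers 604800/1.00215 = 603504.6 s, so it loses 1295 s.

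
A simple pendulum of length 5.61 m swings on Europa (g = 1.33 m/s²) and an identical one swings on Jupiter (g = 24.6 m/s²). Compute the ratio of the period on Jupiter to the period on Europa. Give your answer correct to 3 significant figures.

0.233

T ∝ 1/√g, so T₂/T₁ = √(g₁/g₂) = √(1.33/24.6) = 0.233.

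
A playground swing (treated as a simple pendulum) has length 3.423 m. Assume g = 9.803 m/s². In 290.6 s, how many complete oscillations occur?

78

T = 2π√(L/g) = 2π√(3.423/9.803) = 3.7128 s.
Number of complete oscillations = ⌊290.6/3.7128⌋ = ⌊78.269⌋ = 78.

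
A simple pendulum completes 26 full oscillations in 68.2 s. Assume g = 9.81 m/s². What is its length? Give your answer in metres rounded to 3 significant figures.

1.71 m

T = 68.2/26 = 2.623 s.
From T = 2π√(L/g), L = gT²/(4π²) = 9.81 × 2.623²/(4π²) = 1.71 m.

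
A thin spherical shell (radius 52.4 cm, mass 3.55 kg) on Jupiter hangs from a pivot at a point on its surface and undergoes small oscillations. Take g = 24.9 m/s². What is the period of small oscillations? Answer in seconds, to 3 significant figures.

1.18 s

I_cm = (2/3)mr² = 0.6498 kg·m². The pivot is at distance d = 0.524 m from the centre of mass.
By the parallel-axis theorem, I = I_cm + md² = 0.6498 + 0.9747 = 1.625 kg·m².
T = 2π√(I/(mgd)) = 2π√(1.625/(3.55 × 24.9 × 0.524)) = 1.18 s.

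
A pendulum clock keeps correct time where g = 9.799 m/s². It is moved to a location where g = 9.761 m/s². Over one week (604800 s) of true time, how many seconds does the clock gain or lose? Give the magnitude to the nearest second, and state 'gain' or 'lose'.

lose 1174 s

The clock's period scales as T ∝ 1/√g, so T'/T = √(9.799/9.761) = 1.00194.
In 604800 s of true time the clock registers 604800/1.00194 = 603626.2 s, so it loses 1174 s.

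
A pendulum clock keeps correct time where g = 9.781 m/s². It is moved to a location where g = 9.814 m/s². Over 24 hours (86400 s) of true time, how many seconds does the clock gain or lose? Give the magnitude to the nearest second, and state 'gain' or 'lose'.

The clock's period scales as T ∝ 1/√g, so T'/T = √(9.781/9.814) = 0.998317.
In 86400 s of true time the clock registers 86400/0.998317 = 86545.6 s, so it gains 146 s.

gain 146 s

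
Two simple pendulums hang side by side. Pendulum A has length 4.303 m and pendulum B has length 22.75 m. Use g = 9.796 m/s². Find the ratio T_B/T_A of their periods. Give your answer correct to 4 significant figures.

2.299

T ∝ √L, so T_B/T_A = √(L_B/L_A) = √(22.75/4.303) = 2.299.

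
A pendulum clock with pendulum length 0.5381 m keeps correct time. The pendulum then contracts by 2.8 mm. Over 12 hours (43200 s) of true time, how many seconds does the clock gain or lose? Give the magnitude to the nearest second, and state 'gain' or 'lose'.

gain 113 s

T ∝ √L, so T'/T = √(0.53530/0.5381) = 0.997395.
In 43200 s of true time the clock registers 43200/0.997395 = 43312.8 s, so it gains 113 s.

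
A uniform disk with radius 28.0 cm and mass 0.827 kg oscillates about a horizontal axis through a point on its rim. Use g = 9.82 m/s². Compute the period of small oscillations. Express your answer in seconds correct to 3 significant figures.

1.30 s

I_cm = ½mr² = 0.03242 kg·m². The pivot is at distance d = 0.280 m from the centre of mass.
By the parallel-axis theorem, I = I_cm + md² = 0.03242 + 0.06484 = 0.09726 kg·m².
T = 2π√(I/(mgd)) = 2π√(0.09726/(0.827 × 9.82 × 0.280)) = 1.30 s.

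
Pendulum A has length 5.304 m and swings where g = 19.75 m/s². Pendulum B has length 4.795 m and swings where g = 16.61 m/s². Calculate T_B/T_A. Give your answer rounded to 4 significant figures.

1.037

T = 2π√(L/g), so T_B/T_A = √((L_B/g_B)/(L_A/g_A)) = √((4.795/16.61)/(5.304/19.75)) = 1.037.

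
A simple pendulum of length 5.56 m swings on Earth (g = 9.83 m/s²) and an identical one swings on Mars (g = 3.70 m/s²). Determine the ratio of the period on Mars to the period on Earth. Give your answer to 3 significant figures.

T ∝ 1/√g, so T₂/T₁ = √(g₁/g₂) = √(9.83/3.70) = 1.63.

1.63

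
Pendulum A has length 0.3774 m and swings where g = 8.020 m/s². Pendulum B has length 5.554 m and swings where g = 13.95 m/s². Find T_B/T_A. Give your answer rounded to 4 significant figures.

T = 2π√(L/g), so T_B/T_A = √((L_B/g_B)/(L_A/g_A)) = √((5.554/13.95)/(0.3774/8.020)) = 2.909.

2.909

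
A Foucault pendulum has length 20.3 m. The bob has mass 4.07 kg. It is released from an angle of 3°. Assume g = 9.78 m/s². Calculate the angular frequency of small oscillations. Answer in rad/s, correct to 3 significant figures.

ω = √(g/L) = √(9.78/20.3) = 0.694 rad/s.

0.694 rad/s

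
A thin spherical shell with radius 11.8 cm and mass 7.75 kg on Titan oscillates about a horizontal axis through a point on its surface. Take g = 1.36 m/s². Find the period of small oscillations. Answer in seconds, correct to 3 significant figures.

I_cm = (2/3)mr² = 0.07194 kg·m². The pivot is at distance d = 0.118 m from the centre of mass.
By the parallel-axis theorem, I = I_cm + md² = 0.07194 + 0.1079 = 0.1799 kg·m².
T = 2π√(I/(mgd)) = 2π√(0.1799/(7.75 × 1.36 × 0.118)) = 2.39 s.

2.39 s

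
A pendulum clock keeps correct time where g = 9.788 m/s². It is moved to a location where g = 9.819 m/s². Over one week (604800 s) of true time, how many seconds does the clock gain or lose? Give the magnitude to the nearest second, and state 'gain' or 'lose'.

The clock's period scales as T ∝ 1/√g, so T'/T = √(9.788/9.819) = 0.998420.
In 604800 s of true time the clock registers 604800/0.998420 = 605757.0 s, so it gains 957 s.

gain 957 s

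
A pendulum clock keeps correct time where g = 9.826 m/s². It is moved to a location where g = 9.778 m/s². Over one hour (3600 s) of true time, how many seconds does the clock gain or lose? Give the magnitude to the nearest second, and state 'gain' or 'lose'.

The clock's period scales as T ∝ 1/√g, so T'/T = √(9.826/9.778) = 1.00245.
In 3600 s of true time the clock registers 3600/1.00245 = 3591.2 s, so it loses 9 s.

lose 9 s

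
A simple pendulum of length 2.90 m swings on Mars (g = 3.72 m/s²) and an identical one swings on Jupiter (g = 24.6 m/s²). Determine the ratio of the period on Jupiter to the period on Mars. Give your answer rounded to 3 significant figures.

T ∝ 1/√g, so T₂/T₁ = √(g₁/g₂) = √(3.72/24.6) = 0.389.

0.389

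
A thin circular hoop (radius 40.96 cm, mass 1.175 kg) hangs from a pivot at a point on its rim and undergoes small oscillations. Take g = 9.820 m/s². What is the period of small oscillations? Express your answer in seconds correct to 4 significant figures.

I_cm = mr² = 0.19713 kg·m². The pivot is at distance d = 0.4096 m from the centre of mass.
By the parallel-axis theorem, I = I_cm + md² = 0.19713 + 0.19713 = 0.39426 kg·m².
T = 2π√(I/(mgd)) = 2π√(0.39426/(1.175 × 9.820 × 0.4096)) = 1.815 s.

1.815 s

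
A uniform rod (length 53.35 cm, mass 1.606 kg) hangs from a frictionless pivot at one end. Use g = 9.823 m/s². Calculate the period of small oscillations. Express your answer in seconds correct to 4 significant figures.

For a physical pendulum T = 2π√(I/(mgd)), with d = 0.26675 m from pivot to centre of mass.
I_cm = mL²/12 = 1.606 × 0.5335²/12 = 0.038092 kg·m²; I = I_cm + md² = 0.038092 + 1.606 × 0.26675² = 0.15237 kg·m².
T = 2π√(0.15237/(1.606 × 9.823 × 0.26675)) = 1.196 s.

1.196 s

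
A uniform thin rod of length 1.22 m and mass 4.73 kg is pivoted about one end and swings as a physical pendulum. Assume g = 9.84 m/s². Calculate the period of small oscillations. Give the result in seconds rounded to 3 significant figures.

1.81 s

For a physical pendulum T = 2π√(I/(mgd)), with d = 0.6100 m from pivot to centre of mass.
I_cm = mL²/12 = 4.73 × 1.22²/12 = 0.5867 kg·m²; I = I_cm + md² = 0.5867 + 4.73 × 0.6100² = 2.347 kg·m².
T = 2π√(2.347/(4.73 × 9.84 × 0.6100)) = 1.81 s.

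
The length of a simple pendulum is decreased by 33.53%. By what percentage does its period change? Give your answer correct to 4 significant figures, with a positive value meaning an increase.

-18.47%

T ∝ √L, so T'/T = √(0.66470) = 0.81529.
Percentage change in T = (0.81529 − 1) × 100% = -18.47%.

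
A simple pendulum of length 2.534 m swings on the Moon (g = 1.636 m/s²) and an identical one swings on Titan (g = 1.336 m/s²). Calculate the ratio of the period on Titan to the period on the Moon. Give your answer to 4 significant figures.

T ∝ 1/√g, so T₂/T₁ = √(g₁/g₂) = √(1.636/1.336) = 1.107.

1.107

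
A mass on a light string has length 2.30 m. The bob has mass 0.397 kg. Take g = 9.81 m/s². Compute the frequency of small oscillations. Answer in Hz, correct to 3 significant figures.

0.329 Hz

T = 2π√(L/g) = 2π√(2.30/9.81) = 3.042 s, so f = 1/T = 0.329 Hz.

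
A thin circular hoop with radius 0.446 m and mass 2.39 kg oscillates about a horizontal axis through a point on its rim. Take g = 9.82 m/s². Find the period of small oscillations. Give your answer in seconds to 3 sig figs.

I_cm = mr² = 0.4754 kg·m². The pivot is at distance d = 0.446 m from the centre of mass.
By the parallel-axis theorem, I = I_cm + md² = 0.4754 + 0.4754 = 0.9508 kg·m².
T = 2π√(I/(mgd)) = 2π√(0.9508/(2.39 × 9.82 × 0.446)) = 1.89 s.

1.89 s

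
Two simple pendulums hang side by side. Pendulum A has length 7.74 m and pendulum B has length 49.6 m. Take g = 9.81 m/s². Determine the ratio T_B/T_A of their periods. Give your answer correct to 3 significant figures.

2.53

T ∝ √L, so T_B/T_A = √(L_B/L_A) = √(49.6/7.74) = 2.53.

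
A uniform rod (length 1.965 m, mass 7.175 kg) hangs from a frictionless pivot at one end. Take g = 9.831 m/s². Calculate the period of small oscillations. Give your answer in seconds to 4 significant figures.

For a physical pendulum T = 2π√(I/(mgd)), with d = 0.98250 m from pivot to centre of mass.
I_cm = mL²/12 = 7.175 × 1.965²/12 = 2.3087 kg·m²; I = I_cm + md² = 2.3087 + 7.175 × 0.98250² = 9.2348 kg·m².
T = 2π√(9.2348/(7.175 × 9.831 × 0.98250)) = 2.294 s.

2.294 s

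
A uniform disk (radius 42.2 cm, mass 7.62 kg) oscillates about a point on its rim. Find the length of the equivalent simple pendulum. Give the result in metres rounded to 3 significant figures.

The equivalent simple-pendulum length is L_eq = I/(md), where I is about the pivot and d = 0.4220 m.
I_cm = ½mR² = 0.6785 kg·m², so I = I_cm + md² = 0.6785 + 1.357 = 2.036 kg·m².
L_eq = 2.036/(7.62 × 0.4220) = 0.633 m.

0.633 m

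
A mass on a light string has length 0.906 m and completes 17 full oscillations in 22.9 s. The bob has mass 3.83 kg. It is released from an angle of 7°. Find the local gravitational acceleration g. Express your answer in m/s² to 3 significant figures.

19.7 m/s²

T = 22.9/17 = 1.347 s.
From T = 2π√(L/g), g = 4π²L/T² = 4π² × 0.906/1.347² = 19.7 m/s².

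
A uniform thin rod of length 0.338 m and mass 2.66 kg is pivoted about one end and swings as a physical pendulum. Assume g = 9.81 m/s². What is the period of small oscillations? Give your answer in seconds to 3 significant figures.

0.952 s

For a physical pendulum T = 2π√(I/(mgd)), with d = 0.1690 m from pivot to centre of mass.
I_cm = mL²/12 = 2.66 × 0.338²/12 = 0.02532 kg·m²; I = I_cm + md² = 0.02532 + 2.66 × 0.1690² = 0.1013 kg·m².
T = 2π√(0.1013/(2.66 × 9.81 × 0.1690)) = 0.952 s.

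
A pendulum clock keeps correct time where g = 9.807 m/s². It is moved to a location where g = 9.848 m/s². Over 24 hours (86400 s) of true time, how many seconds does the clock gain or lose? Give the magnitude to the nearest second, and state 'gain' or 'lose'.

The clock's period scales as T ∝ 1/√g, so T'/T = √(9.807/9.848) = 0.997916.
In 86400 s of true time the clock registers 86400/0.997916 = 86580.4 s, so it gains 180 s.

gain 180 s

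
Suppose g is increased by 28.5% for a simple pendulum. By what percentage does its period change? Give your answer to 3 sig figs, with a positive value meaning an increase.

-11.8%

T ∝ 1/√g, so T'/T = 1/√(1.285) = 0.8822.
Percentage change in T = (0.8822 − 1) × 100% = -11.8%.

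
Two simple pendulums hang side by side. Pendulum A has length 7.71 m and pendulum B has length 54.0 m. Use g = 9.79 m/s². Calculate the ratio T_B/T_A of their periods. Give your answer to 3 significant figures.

2.65

T ∝ √L, so T_B/T_A = √(L_B/L_A) = √(54.0/7.71) = 2.65.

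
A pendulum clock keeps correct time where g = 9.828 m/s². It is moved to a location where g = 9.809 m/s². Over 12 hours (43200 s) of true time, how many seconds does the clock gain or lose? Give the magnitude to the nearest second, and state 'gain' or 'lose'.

The clock's period scales as T ∝ 1/√g, so T'/T = √(9.828/9.809) = 1.00097.
In 43200 s of true time the clock registers 43200/1.00097 = 43158.2 s, so it loses 42 s.

lose 42 s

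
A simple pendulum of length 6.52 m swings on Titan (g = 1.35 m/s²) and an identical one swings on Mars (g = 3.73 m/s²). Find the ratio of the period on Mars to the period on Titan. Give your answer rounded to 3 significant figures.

0.602

T ∝ 1/√g, so T₂/T₁ = √(g₁/g₂) = √(1.35/3.73) = 0.602.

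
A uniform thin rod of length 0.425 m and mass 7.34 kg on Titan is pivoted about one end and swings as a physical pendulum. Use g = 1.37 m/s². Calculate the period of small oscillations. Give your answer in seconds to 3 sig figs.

2.86 s

For a physical pendulum T = 2π√(I/(mgd)), with d = 0.2125 m from pivot to centre of mass.
I_cm = mL²/12 = 7.34 × 0.425²/12 = 0.1105 kg·m²; I = I_cm + md² = 0.1105 + 7.34 × 0.2125² = 0.4419 kg·m².
T = 2π√(0.4419/(7.34 × 1.37 × 0.2125)) = 2.86 s.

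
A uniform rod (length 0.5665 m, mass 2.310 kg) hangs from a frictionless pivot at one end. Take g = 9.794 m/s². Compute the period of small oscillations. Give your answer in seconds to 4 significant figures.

For a physical pendulum T = 2π√(I/(mgd)), with d = 0.28325 m from pivot to centre of mass.
I_cm = mL²/12 = 2.310 × 0.5665²/12 = 0.061778 kg·m²; I = I_cm + md² = 0.061778 + 2.310 × 0.28325² = 0.24711 kg·m².
T = 2π√(0.24711/(2.310 × 9.794 × 0.28325)) = 1.234 s.

1.234 s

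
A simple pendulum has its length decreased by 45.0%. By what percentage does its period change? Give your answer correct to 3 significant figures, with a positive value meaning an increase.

-25.8%

T ∝ √L, so T'/T = √(0.5500) = 0.7416.
Percentage change in T = (0.7416 − 1) × 100% = -25.8%.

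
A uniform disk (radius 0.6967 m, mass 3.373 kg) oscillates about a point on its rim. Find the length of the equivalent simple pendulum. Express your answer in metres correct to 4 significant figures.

The equivalent simple-pendulum length is L_eq = I/(md), where I is about the pivot and d = 0.69670 m.
I_cm = ½mR² = 0.81861 kg·m², so I = I_cm + md² = 0.81861 + 1.6372 = 2.4558 kg·m².
L_eq = 2.4558/(3.373 × 0.69670) = 1.045 m.

1.045 m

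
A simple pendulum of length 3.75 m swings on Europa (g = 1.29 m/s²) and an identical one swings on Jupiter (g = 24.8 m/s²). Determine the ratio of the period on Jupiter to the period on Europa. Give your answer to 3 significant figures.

T ∝ 1/√g, so T₂/T₁ = √(g₁/g₂) = √(1.29/24.8) = 0.228.

0.228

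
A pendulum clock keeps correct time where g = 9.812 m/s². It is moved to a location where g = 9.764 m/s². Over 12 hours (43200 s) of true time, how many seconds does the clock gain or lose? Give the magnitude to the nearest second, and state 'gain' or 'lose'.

lose 106 s

The clock's period scales as T ∝ 1/√g, so T'/T = √(9.812/9.764) = 1.00245.
In 43200 s of true time the clock registers 43200/1.00245 = 43094.2 s, so it loses 106 s.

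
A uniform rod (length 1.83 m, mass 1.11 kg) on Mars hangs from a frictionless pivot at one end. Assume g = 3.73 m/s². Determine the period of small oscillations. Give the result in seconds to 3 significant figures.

3.59 s

For a physical pendulum T = 2π√(I/(mgd)), with d = 0.9150 m from pivot to centre of mass.
I_cm = mL²/12 = 1.11 × 1.83²/12 = 0.3098 kg·m²; I = I_cm + md² = 0.3098 + 1.11 × 0.9150² = 1.239 kg·m².
T = 2π√(1.239/(1.11 × 3.73 × 0.9150)) = 3.59 s.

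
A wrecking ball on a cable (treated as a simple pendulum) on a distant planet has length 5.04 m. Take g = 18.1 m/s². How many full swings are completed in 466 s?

140

T = 2π√(L/g) = 2π√(5.04/18.1) = 3.316 s.
Number of complete oscillations = ⌊466/3.316⌋ = ⌊140.5⌋ = 140.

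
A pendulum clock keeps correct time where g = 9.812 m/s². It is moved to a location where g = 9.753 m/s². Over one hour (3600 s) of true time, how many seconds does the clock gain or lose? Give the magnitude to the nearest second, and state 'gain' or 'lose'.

lose 11 s

The clock's period scales as T ∝ 1/√g, so T'/T = √(9.812/9.753) = 1.00302.
In 3600 s of true time the clock registers 3600/1.00302 = 3589.2 s, so it loses 11 s.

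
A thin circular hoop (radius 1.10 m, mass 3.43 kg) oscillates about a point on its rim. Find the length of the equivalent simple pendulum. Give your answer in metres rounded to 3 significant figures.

The equivalent simple-pendulum length is L_eq = I/(md), where I is about the pivot and d = 1.100 m.
I_cm = mR² = 4.150 kg·m², so I = I_cm + md² = 4.150 + 4.150 = 8.301 kg·m².
L_eq = 8.301/(3.43 × 1.100) = 2.20 m.

2.20 m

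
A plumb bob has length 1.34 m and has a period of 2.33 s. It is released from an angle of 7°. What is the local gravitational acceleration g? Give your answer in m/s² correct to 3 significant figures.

9.74 m/s²

From T = 2π√(L/g), g = 4π²L/T² = 4π² × 1.34/2.330² = 9.74 m/s².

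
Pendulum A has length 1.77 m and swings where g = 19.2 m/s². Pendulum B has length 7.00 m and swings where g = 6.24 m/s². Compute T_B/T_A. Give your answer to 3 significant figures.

3.49

T = 2π√(L/g), so T_B/T_A = √((L_B/g_B)/(L_A/g_A)) = √((7.00/6.24)/(1.77/19.2)) = 3.49.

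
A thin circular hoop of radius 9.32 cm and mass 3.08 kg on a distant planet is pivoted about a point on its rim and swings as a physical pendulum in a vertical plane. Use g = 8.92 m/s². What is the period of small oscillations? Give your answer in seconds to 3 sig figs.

I_cm = mr² = 0.02675 kg·m². The pivot is at distance d = 0.0932 m from the centre of mass.
By the parallel-axis theorem, I = I_cm + md² = 0.02675 + 0.02675 = 0.05351 kg·m².
T = 2π√(I/(mgd)) = 2π√(0.05351/(3.08 × 8.92 × 0.0932)) = 0.908 s.

0.908 s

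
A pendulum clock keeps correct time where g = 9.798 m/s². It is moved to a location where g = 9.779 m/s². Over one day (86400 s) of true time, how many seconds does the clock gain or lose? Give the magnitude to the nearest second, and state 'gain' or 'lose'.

lose 84 s

The clock's period scales as T ∝ 1/√g, so T'/T = √(9.798/9.779) = 1.00097.
In 86400 s of true time the clock registers 86400/1.00097 = 86316.2 s, so it loses 84 s.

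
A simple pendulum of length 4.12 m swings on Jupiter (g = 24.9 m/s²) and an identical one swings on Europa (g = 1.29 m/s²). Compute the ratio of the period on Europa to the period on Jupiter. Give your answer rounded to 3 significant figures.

T ∝ 1/√g, so T₂/T₁ = √(g₁/g₂) = √(24.9/1.29) = 4.39.

4.39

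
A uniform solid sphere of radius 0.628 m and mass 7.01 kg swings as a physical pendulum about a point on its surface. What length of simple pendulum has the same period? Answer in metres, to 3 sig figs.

0.879 m

The equivalent simple-pendulum length is L_eq = I/(md), where I is about the pivot and d = 0.6280 m.
I_cm = (2/5)mR² = 1.106 kg·m², so I = I_cm + md² = 1.106 + 2.765 = 3.870 kg·m².
L_eq = 3.870/(7.01 × 0.6280) = 0.879 m.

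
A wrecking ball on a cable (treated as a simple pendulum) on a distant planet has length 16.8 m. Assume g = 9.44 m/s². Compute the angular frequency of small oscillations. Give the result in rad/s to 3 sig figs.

ω = √(g/L) = √(9.44/16.8) = 0.750 rad/s.

0.750 rad/s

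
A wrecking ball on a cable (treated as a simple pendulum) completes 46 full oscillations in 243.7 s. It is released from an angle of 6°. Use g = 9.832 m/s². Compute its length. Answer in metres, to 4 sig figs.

6.990 m

T = 243.7/46 = 5.2978 s.
From T = 2π√(L/g), L = gT²/(4π²) = 9.832 × 5.2978²/(4π²) = 6.990 m.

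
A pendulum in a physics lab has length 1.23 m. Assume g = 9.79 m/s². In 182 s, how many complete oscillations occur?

T = 2π√(L/g) = 2π√(1.23/9.79) = 2.227 s.
Number of complete oscillations = ⌊182/2.227⌋ = ⌊81.72⌋ = 81.

81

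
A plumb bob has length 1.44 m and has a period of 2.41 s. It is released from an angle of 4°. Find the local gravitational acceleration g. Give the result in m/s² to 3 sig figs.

From T = 2π√(L/g), g = 4π²L/T² = 4π² × 1.44/2.410² = 9.79 m/s².

9.79 m/s²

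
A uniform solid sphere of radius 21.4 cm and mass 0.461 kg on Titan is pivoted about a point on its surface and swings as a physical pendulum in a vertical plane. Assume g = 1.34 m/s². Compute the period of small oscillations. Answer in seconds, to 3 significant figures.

2.97 s

I_cm = (2/5)mr² = 0.008445 kg·m². The pivot is at distance d = 0.214 m from the centre of mass.
By the parallel-axis theorem, I = I_cm + md² = 0.008445 + 0.02111 = 0.02956 kg·m².
T = 2π√(I/(mgd)) = 2π√(0.02956/(0.461 × 1.34 × 0.214)) = 2.97 s.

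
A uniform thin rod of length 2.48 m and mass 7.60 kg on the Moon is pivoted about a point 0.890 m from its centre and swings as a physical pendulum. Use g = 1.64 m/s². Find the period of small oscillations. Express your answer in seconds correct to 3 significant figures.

For a physical pendulum T = 2π√(I/(mgd)), with d = 0.8900 m from pivot to centre of mass.
I_cm = mL²/12 = 7.60 × 2.48²/12 = 3.895 kg·m²; I = I_cm + md² = 3.895 + 7.60 × 0.8900² = 9.915 kg·m².
T = 2π√(9.915/(7.60 × 1.64 × 0.8900)) = 5.94 s.

5.94 s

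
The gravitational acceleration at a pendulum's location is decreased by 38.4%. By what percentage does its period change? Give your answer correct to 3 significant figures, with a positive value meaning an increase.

27.4%

T ∝ 1/√g, so T'/T = 1/√(0.6160) = 1.274.
Percentage change in T = (1.274 − 1) × 100% = 27.4%.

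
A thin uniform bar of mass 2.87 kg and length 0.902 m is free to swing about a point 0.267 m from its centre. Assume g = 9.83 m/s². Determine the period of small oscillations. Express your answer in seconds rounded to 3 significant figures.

For a physical pendulum T = 2π√(I/(mgd)), with d = 0.2670 m from pivot to centre of mass.
I_cm = mL²/12 = 2.87 × 0.902²/12 = 0.1946 kg·m²; I = I_cm + md² = 0.1946 + 2.87 × 0.2670² = 0.3992 kg·m².
T = 2π√(0.3992/(2.87 × 9.83 × 0.2670)) = 1.45 s.

1.45 s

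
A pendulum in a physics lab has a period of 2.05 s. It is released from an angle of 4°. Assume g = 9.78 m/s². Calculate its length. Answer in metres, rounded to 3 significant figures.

1.04 m

From T = 2π√(L/g), L = gT²/(4π²) = 9.78 × 2.050²/(4π²) = 1.04 m.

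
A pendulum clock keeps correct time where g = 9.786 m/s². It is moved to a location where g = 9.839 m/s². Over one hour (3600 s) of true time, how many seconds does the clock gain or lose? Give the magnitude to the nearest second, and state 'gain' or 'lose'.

The clock's period scales as T ∝ 1/√g, so T'/T = √(9.786/9.839) = 0.997303.
In 3600 s of true time the clock registers 3600/0.997303 = 3609.7 s, so it gains 10 s.

gain 10 s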